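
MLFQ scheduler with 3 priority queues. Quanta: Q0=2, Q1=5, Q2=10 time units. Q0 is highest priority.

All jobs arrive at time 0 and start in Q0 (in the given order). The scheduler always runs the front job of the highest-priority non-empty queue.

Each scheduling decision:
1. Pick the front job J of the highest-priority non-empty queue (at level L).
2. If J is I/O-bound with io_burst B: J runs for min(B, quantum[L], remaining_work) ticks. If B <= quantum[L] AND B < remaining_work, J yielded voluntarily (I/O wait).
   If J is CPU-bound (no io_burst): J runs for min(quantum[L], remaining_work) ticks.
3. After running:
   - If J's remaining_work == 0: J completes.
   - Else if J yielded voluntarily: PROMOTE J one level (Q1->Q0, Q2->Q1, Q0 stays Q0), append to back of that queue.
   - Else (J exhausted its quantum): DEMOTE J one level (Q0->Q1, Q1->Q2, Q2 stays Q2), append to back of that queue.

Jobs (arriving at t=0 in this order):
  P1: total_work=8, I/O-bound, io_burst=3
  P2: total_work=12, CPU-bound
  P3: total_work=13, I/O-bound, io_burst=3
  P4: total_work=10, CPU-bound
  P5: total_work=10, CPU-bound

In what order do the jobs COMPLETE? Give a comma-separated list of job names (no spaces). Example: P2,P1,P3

Answer: P1,P3,P2,P4,P5

Derivation:
t=0-2: P1@Q0 runs 2, rem=6, quantum used, demote→Q1. Q0=[P2,P3,P4,P5] Q1=[P1] Q2=[]
t=2-4: P2@Q0 runs 2, rem=10, quantum used, demote→Q1. Q0=[P3,P4,P5] Q1=[P1,P2] Q2=[]
t=4-6: P3@Q0 runs 2, rem=11, quantum used, demote→Q1. Q0=[P4,P5] Q1=[P1,P2,P3] Q2=[]
t=6-8: P4@Q0 runs 2, rem=8, quantum used, demote→Q1. Q0=[P5] Q1=[P1,P2,P3,P4] Q2=[]
t=8-10: P5@Q0 runs 2, rem=8, quantum used, demote→Q1. Q0=[] Q1=[P1,P2,P3,P4,P5] Q2=[]
t=10-13: P1@Q1 runs 3, rem=3, I/O yield, promote→Q0. Q0=[P1] Q1=[P2,P3,P4,P5] Q2=[]
t=13-15: P1@Q0 runs 2, rem=1, quantum used, demote→Q1. Q0=[] Q1=[P2,P3,P4,P5,P1] Q2=[]
t=15-20: P2@Q1 runs 5, rem=5, quantum used, demote→Q2. Q0=[] Q1=[P3,P4,P5,P1] Q2=[P2]
t=20-23: P3@Q1 runs 3, rem=8, I/O yield, promote→Q0. Q0=[P3] Q1=[P4,P5,P1] Q2=[P2]
t=23-25: P3@Q0 runs 2, rem=6, quantum used, demote→Q1. Q0=[] Q1=[P4,P5,P1,P3] Q2=[P2]
t=25-30: P4@Q1 runs 5, rem=3, quantum used, demote→Q2. Q0=[] Q1=[P5,P1,P3] Q2=[P2,P4]
t=30-35: P5@Q1 runs 5, rem=3, quantum used, demote→Q2. Q0=[] Q1=[P1,P3] Q2=[P2,P4,P5]
t=35-36: P1@Q1 runs 1, rem=0, completes. Q0=[] Q1=[P3] Q2=[P2,P4,P5]
t=36-39: P3@Q1 runs 3, rem=3, I/O yield, promote→Q0. Q0=[P3] Q1=[] Q2=[P2,P4,P5]
t=39-41: P3@Q0 runs 2, rem=1, quantum used, demote→Q1. Q0=[] Q1=[P3] Q2=[P2,P4,P5]
t=41-42: P3@Q1 runs 1, rem=0, completes. Q0=[] Q1=[] Q2=[P2,P4,P5]
t=42-47: P2@Q2 runs 5, rem=0, completes. Q0=[] Q1=[] Q2=[P4,P5]
t=47-50: P4@Q2 runs 3, rem=0, completes. Q0=[] Q1=[] Q2=[P5]
t=50-53: P5@Q2 runs 3, rem=0, completes. Q0=[] Q1=[] Q2=[]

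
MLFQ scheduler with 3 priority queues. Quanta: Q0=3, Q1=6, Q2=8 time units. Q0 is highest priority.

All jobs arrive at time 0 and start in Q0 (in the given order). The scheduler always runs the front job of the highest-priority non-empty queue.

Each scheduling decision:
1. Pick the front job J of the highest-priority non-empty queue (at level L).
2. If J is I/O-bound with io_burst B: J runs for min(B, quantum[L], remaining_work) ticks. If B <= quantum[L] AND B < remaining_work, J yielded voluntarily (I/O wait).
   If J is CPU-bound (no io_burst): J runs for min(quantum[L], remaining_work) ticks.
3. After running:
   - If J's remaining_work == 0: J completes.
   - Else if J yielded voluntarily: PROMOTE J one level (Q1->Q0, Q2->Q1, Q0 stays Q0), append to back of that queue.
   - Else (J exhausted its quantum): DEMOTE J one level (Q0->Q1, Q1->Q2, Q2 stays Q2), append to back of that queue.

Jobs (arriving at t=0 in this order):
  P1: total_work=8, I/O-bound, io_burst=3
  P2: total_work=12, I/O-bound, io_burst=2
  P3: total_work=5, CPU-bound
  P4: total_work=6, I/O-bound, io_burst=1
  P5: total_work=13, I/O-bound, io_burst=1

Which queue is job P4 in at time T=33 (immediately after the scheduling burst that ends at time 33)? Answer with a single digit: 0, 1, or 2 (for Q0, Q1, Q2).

Answer: 0

Derivation:
t=0-3: P1@Q0 runs 3, rem=5, I/O yield, promote→Q0. Q0=[P2,P3,P4,P5,P1] Q1=[] Q2=[]
t=3-5: P2@Q0 runs 2, rem=10, I/O yield, promote→Q0. Q0=[P3,P4,P5,P1,P2] Q1=[] Q2=[]
t=5-8: P3@Q0 runs 3, rem=2, quantum used, demote→Q1. Q0=[P4,P5,P1,P2] Q1=[P3] Q2=[]
t=8-9: P4@Q0 runs 1, rem=5, I/O yield, promote→Q0. Q0=[P5,P1,P2,P4] Q1=[P3] Q2=[]
t=9-10: P5@Q0 runs 1, rem=12, I/O yield, promote→Q0. Q0=[P1,P2,P4,P5] Q1=[P3] Q2=[]
t=10-13: P1@Q0 runs 3, rem=2, I/O yield, promote→Q0. Q0=[P2,P4,P5,P1] Q1=[P3] Q2=[]
t=13-15: P2@Q0 runs 2, rem=8, I/O yield, promote→Q0. Q0=[P4,P5,P1,P2] Q1=[P3] Q2=[]
t=15-16: P4@Q0 runs 1, rem=4, I/O yield, promote→Q0. Q0=[P5,P1,P2,P4] Q1=[P3] Q2=[]
t=16-17: P5@Q0 runs 1, rem=11, I/O yield, promote→Q0. Q0=[P1,P2,P4,P5] Q1=[P3] Q2=[]
t=17-19: P1@Q0 runs 2, rem=0, completes. Q0=[P2,P4,P5] Q1=[P3] Q2=[]
t=19-21: P2@Q0 runs 2, rem=6, I/O yield, promote→Q0. Q0=[P4,P5,P2] Q1=[P3] Q2=[]
t=21-22: P4@Q0 runs 1, rem=3, I/O yield, promote→Q0. Q0=[P5,P2,P4] Q1=[P3] Q2=[]
t=22-23: P5@Q0 runs 1, rem=10, I/O yield, promote→Q0. Q0=[P2,P4,P5] Q1=[P3] Q2=[]
t=23-25: P2@Q0 runs 2, rem=4, I/O yield, promote→Q0. Q0=[P4,P5,P2] Q1=[P3] Q2=[]
t=25-26: P4@Q0 runs 1, rem=2, I/O yield, promote→Q0. Q0=[P5,P2,P4] Q1=[P3] Q2=[]
t=26-27: P5@Q0 runs 1, rem=9, I/O yield, promote→Q0. Q0=[P2,P4,P5] Q1=[P3] Q2=[]
t=27-29: P2@Q0 runs 2, rem=2, I/O yield, promote→Q0. Q0=[P4,P5,P2] Q1=[P3] Q2=[]
t=29-30: P4@Q0 runs 1, rem=1, I/O yield, promote→Q0. Q0=[P5,P2,P4] Q1=[P3] Q2=[]
t=30-31: P5@Q0 runs 1, rem=8, I/O yield, promote→Q0. Q0=[P2,P4,P5] Q1=[P3] Q2=[]
t=31-33: P2@Q0 runs 2, rem=0, completes. Q0=[P4,P5] Q1=[P3] Q2=[]
t=33-34: P4@Q0 runs 1, rem=0, completes. Q0=[P5] Q1=[P3] Q2=[]
t=34-35: P5@Q0 runs 1, rem=7, I/O yield, promote→Q0. Q0=[P5] Q1=[P3] Q2=[]
t=35-36: P5@Q0 runs 1, rem=6, I/O yield, promote→Q0. Q0=[P5] Q1=[P3] Q2=[]
t=36-37: P5@Q0 runs 1, rem=5, I/O yield, promote→Q0. Q0=[P5] Q1=[P3] Q2=[]
t=37-38: P5@Q0 runs 1, rem=4, I/O yield, promote→Q0. Q0=[P5] Q1=[P3] Q2=[]
t=38-39: P5@Q0 runs 1, rem=3, I/O yield, promote→Q0. Q0=[P5] Q1=[P3] Q2=[]
t=39-40: P5@Q0 runs 1, rem=2, I/O yield, promote→Q0. Q0=[P5] Q1=[P3] Q2=[]
t=40-41: P5@Q0 runs 1, rem=1, I/O yield, promote→Q0. Q0=[P5] Q1=[P3] Q2=[]
t=41-42: P5@Q0 runs 1, rem=0, completes. Q0=[] Q1=[P3] Q2=[]
t=42-44: P3@Q1 runs 2, rem=0, completes. Q0=[] Q1=[] Q2=[]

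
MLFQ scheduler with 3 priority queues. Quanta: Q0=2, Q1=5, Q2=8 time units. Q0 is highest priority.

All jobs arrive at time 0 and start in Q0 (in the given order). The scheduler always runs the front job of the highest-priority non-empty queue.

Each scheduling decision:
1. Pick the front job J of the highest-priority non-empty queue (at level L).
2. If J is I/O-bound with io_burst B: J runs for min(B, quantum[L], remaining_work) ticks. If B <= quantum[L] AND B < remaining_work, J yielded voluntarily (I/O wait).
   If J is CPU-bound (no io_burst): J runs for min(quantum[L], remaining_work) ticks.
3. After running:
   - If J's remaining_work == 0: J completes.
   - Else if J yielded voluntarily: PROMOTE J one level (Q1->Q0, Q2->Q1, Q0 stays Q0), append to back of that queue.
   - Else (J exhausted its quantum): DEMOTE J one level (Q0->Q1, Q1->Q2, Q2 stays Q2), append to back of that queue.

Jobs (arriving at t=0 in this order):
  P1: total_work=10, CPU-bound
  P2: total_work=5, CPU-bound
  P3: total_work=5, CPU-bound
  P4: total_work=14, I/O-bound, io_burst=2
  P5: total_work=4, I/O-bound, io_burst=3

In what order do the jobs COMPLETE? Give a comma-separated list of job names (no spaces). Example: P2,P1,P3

t=0-2: P1@Q0 runs 2, rem=8, quantum used, demote→Q1. Q0=[P2,P3,P4,P5] Q1=[P1] Q2=[]
t=2-4: P2@Q0 runs 2, rem=3, quantum used, demote→Q1. Q0=[P3,P4,P5] Q1=[P1,P2] Q2=[]
t=4-6: P3@Q0 runs 2, rem=3, quantum used, demote→Q1. Q0=[P4,P5] Q1=[P1,P2,P3] Q2=[]
t=6-8: P4@Q0 runs 2, rem=12, I/O yield, promote→Q0. Q0=[P5,P4] Q1=[P1,P2,P3] Q2=[]
t=8-10: P5@Q0 runs 2, rem=2, quantum used, demote→Q1. Q0=[P4] Q1=[P1,P2,P3,P5] Q2=[]
t=10-12: P4@Q0 runs 2, rem=10, I/O yield, promote→Q0. Q0=[P4] Q1=[P1,P2,P3,P5] Q2=[]
t=12-14: P4@Q0 runs 2, rem=8, I/O yield, promote→Q0. Q0=[P4] Q1=[P1,P2,P3,P5] Q2=[]
t=14-16: P4@Q0 runs 2, rem=6, I/O yield, promote→Q0. Q0=[P4] Q1=[P1,P2,P3,P5] Q2=[]
t=16-18: P4@Q0 runs 2, rem=4, I/O yield, promote→Q0. Q0=[P4] Q1=[P1,P2,P3,P5] Q2=[]
t=18-20: P4@Q0 runs 2, rem=2, I/O yield, promote→Q0. Q0=[P4] Q1=[P1,P2,P3,P5] Q2=[]
t=20-22: P4@Q0 runs 2, rem=0, completes. Q0=[] Q1=[P1,P2,P3,P5] Q2=[]
t=22-27: P1@Q1 runs 5, rem=3, quantum used, demote→Q2. Q0=[] Q1=[P2,P3,P5] Q2=[P1]
t=27-30: P2@Q1 runs 3, rem=0, completes. Q0=[] Q1=[P3,P5] Q2=[P1]
t=30-33: P3@Q1 runs 3, rem=0, completes. Q0=[] Q1=[P5] Q2=[P1]
t=33-35: P5@Q1 runs 2, rem=0, completes. Q0=[] Q1=[] Q2=[P1]
t=35-38: P1@Q2 runs 3, rem=0, completes. Q0=[] Q1=[] Q2=[]

Answer: P4,P2,P3,P5,P1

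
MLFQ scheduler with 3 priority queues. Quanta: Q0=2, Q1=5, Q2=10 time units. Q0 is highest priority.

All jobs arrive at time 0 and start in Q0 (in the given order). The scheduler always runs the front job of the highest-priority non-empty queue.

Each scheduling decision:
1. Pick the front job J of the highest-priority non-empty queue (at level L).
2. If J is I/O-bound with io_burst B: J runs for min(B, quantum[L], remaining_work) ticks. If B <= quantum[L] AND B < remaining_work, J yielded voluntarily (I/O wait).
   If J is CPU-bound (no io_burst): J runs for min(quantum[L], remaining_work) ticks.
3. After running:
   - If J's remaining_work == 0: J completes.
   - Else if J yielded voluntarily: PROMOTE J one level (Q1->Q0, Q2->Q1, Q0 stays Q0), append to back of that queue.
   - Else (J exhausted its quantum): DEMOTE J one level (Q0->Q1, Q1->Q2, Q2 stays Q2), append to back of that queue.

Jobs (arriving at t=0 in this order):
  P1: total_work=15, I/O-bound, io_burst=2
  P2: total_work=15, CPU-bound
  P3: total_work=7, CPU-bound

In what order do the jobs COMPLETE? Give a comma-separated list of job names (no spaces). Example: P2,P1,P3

t=0-2: P1@Q0 runs 2, rem=13, I/O yield, promote→Q0. Q0=[P2,P3,P1] Q1=[] Q2=[]
t=2-4: P2@Q0 runs 2, rem=13, quantum used, demote→Q1. Q0=[P3,P1] Q1=[P2] Q2=[]
t=4-6: P3@Q0 runs 2, rem=5, quantum used, demote→Q1. Q0=[P1] Q1=[P2,P3] Q2=[]
t=6-8: P1@Q0 runs 2, rem=11, I/O yield, promote→Q0. Q0=[P1] Q1=[P2,P3] Q2=[]
t=8-10: P1@Q0 runs 2, rem=9, I/O yield, promote→Q0. Q0=[P1] Q1=[P2,P3] Q2=[]
t=10-12: P1@Q0 runs 2, rem=7, I/O yield, promote→Q0. Q0=[P1] Q1=[P2,P3] Q2=[]
t=12-14: P1@Q0 runs 2, rem=5, I/O yield, promote→Q0. Q0=[P1] Q1=[P2,P3] Q2=[]
t=14-16: P1@Q0 runs 2, rem=3, I/O yield, promote→Q0. Q0=[P1] Q1=[P2,P3] Q2=[]
t=16-18: P1@Q0 runs 2, rem=1, I/O yield, promote→Q0. Q0=[P1] Q1=[P2,P3] Q2=[]
t=18-19: P1@Q0 runs 1, rem=0, completes. Q0=[] Q1=[P2,P3] Q2=[]
t=19-24: P2@Q1 runs 5, rem=8, quantum used, demote→Q2. Q0=[] Q1=[P3] Q2=[P2]
t=24-29: P3@Q1 runs 5, rem=0, completes. Q0=[] Q1=[] Q2=[P2]
t=29-37: P2@Q2 runs 8, rem=0, completes. Q0=[] Q1=[] Q2=[]

Answer: P1,P3,P2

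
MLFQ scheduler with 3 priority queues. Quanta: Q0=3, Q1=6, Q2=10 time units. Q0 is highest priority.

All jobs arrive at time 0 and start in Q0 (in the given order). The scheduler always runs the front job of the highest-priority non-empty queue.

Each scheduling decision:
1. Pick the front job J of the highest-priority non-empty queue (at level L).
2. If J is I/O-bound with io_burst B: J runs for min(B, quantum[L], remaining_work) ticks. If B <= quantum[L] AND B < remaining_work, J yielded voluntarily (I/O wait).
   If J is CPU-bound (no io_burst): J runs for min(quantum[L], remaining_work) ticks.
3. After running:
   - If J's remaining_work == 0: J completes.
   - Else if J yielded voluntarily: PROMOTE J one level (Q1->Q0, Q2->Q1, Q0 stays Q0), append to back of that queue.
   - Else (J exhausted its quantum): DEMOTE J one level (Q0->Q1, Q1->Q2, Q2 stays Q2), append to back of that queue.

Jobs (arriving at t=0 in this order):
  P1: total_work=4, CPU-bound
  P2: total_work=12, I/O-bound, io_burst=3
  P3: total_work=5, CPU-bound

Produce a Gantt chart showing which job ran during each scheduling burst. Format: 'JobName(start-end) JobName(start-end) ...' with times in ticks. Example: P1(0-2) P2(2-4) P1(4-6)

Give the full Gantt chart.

t=0-3: P1@Q0 runs 3, rem=1, quantum used, demote→Q1. Q0=[P2,P3] Q1=[P1] Q2=[]
t=3-6: P2@Q0 runs 3, rem=9, I/O yield, promote→Q0. Q0=[P3,P2] Q1=[P1] Q2=[]
t=6-9: P3@Q0 runs 3, rem=2, quantum used, demote→Q1. Q0=[P2] Q1=[P1,P3] Q2=[]
t=9-12: P2@Q0 runs 3, rem=6, I/O yield, promote→Q0. Q0=[P2] Q1=[P1,P3] Q2=[]
t=12-15: P2@Q0 runs 3, rem=3, I/O yield, promote→Q0. Q0=[P2] Q1=[P1,P3] Q2=[]
t=15-18: P2@Q0 runs 3, rem=0, completes. Q0=[] Q1=[P1,P3] Q2=[]
t=18-19: P1@Q1 runs 1, rem=0, completes. Q0=[] Q1=[P3] Q2=[]
t=19-21: P3@Q1 runs 2, rem=0, completes. Q0=[] Q1=[] Q2=[]

Answer: P1(0-3) P2(3-6) P3(6-9) P2(9-12) P2(12-15) P2(15-18) P1(18-19) P3(19-21)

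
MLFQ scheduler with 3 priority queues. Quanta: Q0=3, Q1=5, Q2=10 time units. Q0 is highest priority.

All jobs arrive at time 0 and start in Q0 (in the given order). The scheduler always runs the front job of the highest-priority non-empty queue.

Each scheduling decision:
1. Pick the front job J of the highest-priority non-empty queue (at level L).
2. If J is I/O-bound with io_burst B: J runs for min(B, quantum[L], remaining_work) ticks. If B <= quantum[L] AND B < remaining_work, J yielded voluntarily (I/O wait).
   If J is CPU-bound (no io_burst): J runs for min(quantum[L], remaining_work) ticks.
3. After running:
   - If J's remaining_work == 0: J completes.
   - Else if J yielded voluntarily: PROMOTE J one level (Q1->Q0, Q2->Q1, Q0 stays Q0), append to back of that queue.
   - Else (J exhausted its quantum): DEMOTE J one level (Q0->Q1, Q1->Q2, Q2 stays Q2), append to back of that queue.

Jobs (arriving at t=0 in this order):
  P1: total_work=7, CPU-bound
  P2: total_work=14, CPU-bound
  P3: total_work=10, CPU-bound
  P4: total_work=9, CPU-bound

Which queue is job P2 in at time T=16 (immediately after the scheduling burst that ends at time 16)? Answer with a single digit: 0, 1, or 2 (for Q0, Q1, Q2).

Answer: 1

Derivation:
t=0-3: P1@Q0 runs 3, rem=4, quantum used, demote→Q1. Q0=[P2,P3,P4] Q1=[P1] Q2=[]
t=3-6: P2@Q0 runs 3, rem=11, quantum used, demote→Q1. Q0=[P3,P4] Q1=[P1,P2] Q2=[]
t=6-9: P3@Q0 runs 3, rem=7, quantum used, demote→Q1. Q0=[P4] Q1=[P1,P2,P3] Q2=[]
t=9-12: P4@Q0 runs 3, rem=6, quantum used, demote→Q1. Q0=[] Q1=[P1,P2,P3,P4] Q2=[]
t=12-16: P1@Q1 runs 4, rem=0, completes. Q0=[] Q1=[P2,P3,P4] Q2=[]
t=16-21: P2@Q1 runs 5, rem=6, quantum used, demote→Q2. Q0=[] Q1=[P3,P4] Q2=[P2]
t=21-26: P3@Q1 runs 5, rem=2, quantum used, demote→Q2. Q0=[] Q1=[P4] Q2=[P2,P3]
t=26-31: P4@Q1 runs 5, rem=1, quantum used, demote→Q2. Q0=[] Q1=[] Q2=[P2,P3,P4]
t=31-37: P2@Q2 runs 6, rem=0, completes. Q0=[] Q1=[] Q2=[P3,P4]
t=37-39: P3@Q2 runs 2, rem=0, completes. Q0=[] Q1=[] Q2=[P4]
t=39-40: P4@Q2 runs 1, rem=0, completes. Q0=[] Q1=[] Q2=[]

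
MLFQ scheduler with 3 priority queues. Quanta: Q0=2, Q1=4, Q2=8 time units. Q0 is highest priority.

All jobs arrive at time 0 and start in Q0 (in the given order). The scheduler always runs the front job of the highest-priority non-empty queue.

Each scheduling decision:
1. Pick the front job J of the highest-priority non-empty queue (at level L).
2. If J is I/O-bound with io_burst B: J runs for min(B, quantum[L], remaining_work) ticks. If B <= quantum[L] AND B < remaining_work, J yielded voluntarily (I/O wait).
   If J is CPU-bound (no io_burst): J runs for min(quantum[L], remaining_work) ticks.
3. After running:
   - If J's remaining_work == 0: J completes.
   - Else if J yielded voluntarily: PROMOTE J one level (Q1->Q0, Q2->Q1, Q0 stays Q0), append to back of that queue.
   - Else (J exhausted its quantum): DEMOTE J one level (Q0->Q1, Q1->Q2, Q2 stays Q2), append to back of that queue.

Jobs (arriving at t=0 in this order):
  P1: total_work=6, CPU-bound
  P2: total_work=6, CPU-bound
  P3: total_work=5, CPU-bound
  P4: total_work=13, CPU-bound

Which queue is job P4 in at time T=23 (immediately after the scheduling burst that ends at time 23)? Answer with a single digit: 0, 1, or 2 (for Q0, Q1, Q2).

t=0-2: P1@Q0 runs 2, rem=4, quantum used, demote→Q1. Q0=[P2,P3,P4] Q1=[P1] Q2=[]
t=2-4: P2@Q0 runs 2, rem=4, quantum used, demote→Q1. Q0=[P3,P4] Q1=[P1,P2] Q2=[]
t=4-6: P3@Q0 runs 2, rem=3, quantum used, demote→Q1. Q0=[P4] Q1=[P1,P2,P3] Q2=[]
t=6-8: P4@Q0 runs 2, rem=11, quantum used, demote→Q1. Q0=[] Q1=[P1,P2,P3,P4] Q2=[]
t=8-12: P1@Q1 runs 4, rem=0, completes. Q0=[] Q1=[P2,P3,P4] Q2=[]
t=12-16: P2@Q1 runs 4, rem=0, completes. Q0=[] Q1=[P3,P4] Q2=[]
t=16-19: P3@Q1 runs 3, rem=0, completes. Q0=[] Q1=[P4] Q2=[]
t=19-23: P4@Q1 runs 4, rem=7, quantum used, demote→Q2. Q0=[] Q1=[] Q2=[P4]
t=23-30: P4@Q2 runs 7, rem=0, completes. Q0=[] Q1=[] Q2=[]

Answer: 2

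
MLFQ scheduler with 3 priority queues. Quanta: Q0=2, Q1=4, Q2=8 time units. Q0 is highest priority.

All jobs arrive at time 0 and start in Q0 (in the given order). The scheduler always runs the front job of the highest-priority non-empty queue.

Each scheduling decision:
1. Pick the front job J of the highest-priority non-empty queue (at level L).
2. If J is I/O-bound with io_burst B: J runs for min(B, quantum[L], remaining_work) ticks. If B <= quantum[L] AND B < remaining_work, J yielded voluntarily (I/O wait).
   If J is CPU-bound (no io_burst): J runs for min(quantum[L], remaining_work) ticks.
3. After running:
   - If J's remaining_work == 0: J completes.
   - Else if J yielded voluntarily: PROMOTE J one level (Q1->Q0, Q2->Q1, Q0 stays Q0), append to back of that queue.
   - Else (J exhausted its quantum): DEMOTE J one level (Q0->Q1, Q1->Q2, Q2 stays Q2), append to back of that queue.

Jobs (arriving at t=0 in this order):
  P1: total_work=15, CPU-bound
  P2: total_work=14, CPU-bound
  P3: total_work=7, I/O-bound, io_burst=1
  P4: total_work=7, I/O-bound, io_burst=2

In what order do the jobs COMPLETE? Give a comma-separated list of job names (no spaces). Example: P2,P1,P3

t=0-2: P1@Q0 runs 2, rem=13, quantum used, demote→Q1. Q0=[P2,P3,P4] Q1=[P1] Q2=[]
t=2-4: P2@Q0 runs 2, rem=12, quantum used, demote→Q1. Q0=[P3,P4] Q1=[P1,P2] Q2=[]
t=4-5: P3@Q0 runs 1, rem=6, I/O yield, promote→Q0. Q0=[P4,P3] Q1=[P1,P2] Q2=[]
t=5-7: P4@Q0 runs 2, rem=5, I/O yield, promote→Q0. Q0=[P3,P4] Q1=[P1,P2] Q2=[]
t=7-8: P3@Q0 runs 1, rem=5, I/O yield, promote→Q0. Q0=[P4,P3] Q1=[P1,P2] Q2=[]
t=8-10: P4@Q0 runs 2, rem=3, I/O yield, promote→Q0. Q0=[P3,P4] Q1=[P1,P2] Q2=[]
t=10-11: P3@Q0 runs 1, rem=4, I/O yield, promote→Q0. Q0=[P4,P3] Q1=[P1,P2] Q2=[]
t=11-13: P4@Q0 runs 2, rem=1, I/O yield, promote→Q0. Q0=[P3,P4] Q1=[P1,P2] Q2=[]
t=13-14: P3@Q0 runs 1, rem=3, I/O yield, promote→Q0. Q0=[P4,P3] Q1=[P1,P2] Q2=[]
t=14-15: P4@Q0 runs 1, rem=0, completes. Q0=[P3] Q1=[P1,P2] Q2=[]
t=15-16: P3@Q0 runs 1, rem=2, I/O yield, promote→Q0. Q0=[P3] Q1=[P1,P2] Q2=[]
t=16-17: P3@Q0 runs 1, rem=1, I/O yield, promote→Q0. Q0=[P3] Q1=[P1,P2] Q2=[]
t=17-18: P3@Q0 runs 1, rem=0, completes. Q0=[] Q1=[P1,P2] Q2=[]
t=18-22: P1@Q1 runs 4, rem=9, quantum used, demote→Q2. Q0=[] Q1=[P2] Q2=[P1]
t=22-26: P2@Q1 runs 4, rem=8, quantum used, demote→Q2. Q0=[] Q1=[] Q2=[P1,P2]
t=26-34: P1@Q2 runs 8, rem=1, quantum used, demote→Q2. Q0=[] Q1=[] Q2=[P2,P1]
t=34-42: P2@Q2 runs 8, rem=0, completes. Q0=[] Q1=[] Q2=[P1]
t=42-43: P1@Q2 runs 1, rem=0, completes. Q0=[] Q1=[] Q2=[]

Answer: P4,P3,P2,P1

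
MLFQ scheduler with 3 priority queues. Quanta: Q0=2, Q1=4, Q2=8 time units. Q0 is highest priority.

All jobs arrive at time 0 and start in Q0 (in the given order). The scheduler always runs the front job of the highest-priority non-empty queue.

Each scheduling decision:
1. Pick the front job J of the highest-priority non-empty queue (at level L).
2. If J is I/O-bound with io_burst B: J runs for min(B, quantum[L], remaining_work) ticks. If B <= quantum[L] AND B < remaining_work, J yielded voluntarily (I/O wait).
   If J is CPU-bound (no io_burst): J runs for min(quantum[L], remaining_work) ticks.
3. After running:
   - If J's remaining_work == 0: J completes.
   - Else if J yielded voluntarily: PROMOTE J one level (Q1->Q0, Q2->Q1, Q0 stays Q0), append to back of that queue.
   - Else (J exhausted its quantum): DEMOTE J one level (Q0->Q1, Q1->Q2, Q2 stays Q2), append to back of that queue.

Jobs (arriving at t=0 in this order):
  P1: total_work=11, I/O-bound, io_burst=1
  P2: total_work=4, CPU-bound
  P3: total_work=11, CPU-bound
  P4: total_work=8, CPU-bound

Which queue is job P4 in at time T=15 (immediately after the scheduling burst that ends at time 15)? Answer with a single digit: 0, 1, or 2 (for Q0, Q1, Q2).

Answer: 1

Derivation:
t=0-1: P1@Q0 runs 1, rem=10, I/O yield, promote→Q0. Q0=[P2,P3,P4,P1] Q1=[] Q2=[]
t=1-3: P2@Q0 runs 2, rem=2, quantum used, demote→Q1. Q0=[P3,P4,P1] Q1=[P2] Q2=[]
t=3-5: P3@Q0 runs 2, rem=9, quantum used, demote→Q1. Q0=[P4,P1] Q1=[P2,P3] Q2=[]
t=5-7: P4@Q0 runs 2, rem=6, quantum used, demote→Q1. Q0=[P1] Q1=[P2,P3,P4] Q2=[]
t=7-8: P1@Q0 runs 1, rem=9, I/O yield, promote→Q0. Q0=[P1] Q1=[P2,P3,P4] Q2=[]
t=8-9: P1@Q0 runs 1, rem=8, I/O yield, promote→Q0. Q0=[P1] Q1=[P2,P3,P4] Q2=[]
t=9-10: P1@Q0 runs 1, rem=7, I/O yield, promote→Q0. Q0=[P1] Q1=[P2,P3,P4] Q2=[]
t=10-11: P1@Q0 runs 1, rem=6, I/O yield, promote→Q0. Q0=[P1] Q1=[P2,P3,P4] Q2=[]
t=11-12: P1@Q0 runs 1, rem=5, I/O yield, promote→Q0. Q0=[P1] Q1=[P2,P3,P4] Q2=[]
t=12-13: P1@Q0 runs 1, rem=4, I/O yield, promote→Q0. Q0=[P1] Q1=[P2,P3,P4] Q2=[]
t=13-14: P1@Q0 runs 1, rem=3, I/O yield, promote→Q0. Q0=[P1] Q1=[P2,P3,P4] Q2=[]
t=14-15: P1@Q0 runs 1, rem=2, I/O yield, promote→Q0. Q0=[P1] Q1=[P2,P3,P4] Q2=[]
t=15-16: P1@Q0 runs 1, rem=1, I/O yield, promote→Q0. Q0=[P1] Q1=[P2,P3,P4] Q2=[]
t=16-17: P1@Q0 runs 1, rem=0, completes. Q0=[] Q1=[P2,P3,P4] Q2=[]
t=17-19: P2@Q1 runs 2, rem=0, completes. Q0=[] Q1=[P3,P4] Q2=[]
t=19-23: P3@Q1 runs 4, rem=5, quantum used, demote→Q2. Q0=[] Q1=[P4] Q2=[P3]
t=23-27: P4@Q1 runs 4, rem=2, quantum used, demote→Q2. Q0=[] Q1=[] Q2=[P3,P4]
t=27-32: P3@Q2 runs 5, rem=0, completes. Q0=[] Q1=[] Q2=[P4]
t=32-34: P4@Q2 runs 2, rem=0, completes. Q0=[] Q1=[] Q2=[]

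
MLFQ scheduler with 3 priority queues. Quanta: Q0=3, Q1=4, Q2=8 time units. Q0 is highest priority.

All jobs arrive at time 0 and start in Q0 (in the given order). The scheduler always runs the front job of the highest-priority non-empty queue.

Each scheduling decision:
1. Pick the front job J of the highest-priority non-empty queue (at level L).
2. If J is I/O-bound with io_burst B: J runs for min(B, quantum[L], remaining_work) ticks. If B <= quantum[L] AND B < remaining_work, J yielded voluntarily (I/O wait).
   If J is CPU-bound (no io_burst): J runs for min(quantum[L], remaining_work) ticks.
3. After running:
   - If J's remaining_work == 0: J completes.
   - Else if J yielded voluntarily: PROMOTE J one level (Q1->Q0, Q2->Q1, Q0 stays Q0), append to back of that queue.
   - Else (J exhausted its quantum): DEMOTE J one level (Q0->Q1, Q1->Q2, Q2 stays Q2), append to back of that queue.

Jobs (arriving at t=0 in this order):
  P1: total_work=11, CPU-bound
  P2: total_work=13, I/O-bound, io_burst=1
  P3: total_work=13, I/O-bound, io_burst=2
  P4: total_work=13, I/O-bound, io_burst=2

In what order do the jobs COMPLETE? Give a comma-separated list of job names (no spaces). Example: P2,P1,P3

t=0-3: P1@Q0 runs 3, rem=8, quantum used, demote→Q1. Q0=[P2,P3,P4] Q1=[P1] Q2=[]
t=3-4: P2@Q0 runs 1, rem=12, I/O yield, promote→Q0. Q0=[P3,P4,P2] Q1=[P1] Q2=[]
t=4-6: P3@Q0 runs 2, rem=11, I/O yield, promote→Q0. Q0=[P4,P2,P3] Q1=[P1] Q2=[]
t=6-8: P4@Q0 runs 2, rem=11, I/O yield, promote→Q0. Q0=[P2,P3,P4] Q1=[P1] Q2=[]
t=8-9: P2@Q0 runs 1, rem=11, I/O yield, promote→Q0. Q0=[P3,P4,P2] Q1=[P1] Q2=[]
t=9-11: P3@Q0 runs 2, rem=9, I/O yield, promote→Q0. Q0=[P4,P2,P3] Q1=[P1] Q2=[]
t=11-13: P4@Q0 runs 2, rem=9, I/O yield, promote→Q0. Q0=[P2,P3,P4] Q1=[P1] Q2=[]
t=13-14: P2@Q0 runs 1, rem=10, I/O yield, promote→Q0. Q0=[P3,P4,P2] Q1=[P1] Q2=[]
t=14-16: P3@Q0 runs 2, rem=7, I/O yield, promote→Q0. Q0=[P4,P2,P3] Q1=[P1] Q2=[]
t=16-18: P4@Q0 runs 2, rem=7, I/O yield, promote→Q0. Q0=[P2,P3,P4] Q1=[P1] Q2=[]
t=18-19: P2@Q0 runs 1, rem=9, I/O yield, promote→Q0. Q0=[P3,P4,P2] Q1=[P1] Q2=[]
t=19-21: P3@Q0 runs 2, rem=5, I/O yield, promote→Q0. Q0=[P4,P2,P3] Q1=[P1] Q2=[]
t=21-23: P4@Q0 runs 2, rem=5, I/O yield, promote→Q0. Q0=[P2,P3,P4] Q1=[P1] Q2=[]
t=23-24: P2@Q0 runs 1, rem=8, I/O yield, promote→Q0. Q0=[P3,P4,P2] Q1=[P1] Q2=[]
t=24-26: P3@Q0 runs 2, rem=3, I/O yield, promote→Q0. Q0=[P4,P2,P3] Q1=[P1] Q2=[]
t=26-28: P4@Q0 runs 2, rem=3, I/O yield, promote→Q0. Q0=[P2,P3,P4] Q1=[P1] Q2=[]
t=28-29: P2@Q0 runs 1, rem=7, I/O yield, promote→Q0. Q0=[P3,P4,P2] Q1=[P1] Q2=[]
t=29-31: P3@Q0 runs 2, rem=1, I/O yield, promote→Q0. Q0=[P4,P2,P3] Q1=[P1] Q2=[]
t=31-33: P4@Q0 runs 2, rem=1, I/O yield, promote→Q0. Q0=[P2,P3,P4] Q1=[P1] Q2=[]
t=33-34: P2@Q0 runs 1, rem=6, I/O yield, promote→Q0. Q0=[P3,P4,P2] Q1=[P1] Q2=[]
t=34-35: P3@Q0 runs 1, rem=0, completes. Q0=[P4,P2] Q1=[P1] Q2=[]
t=35-36: P4@Q0 runs 1, rem=0, completes. Q0=[P2] Q1=[P1] Q2=[]
t=36-37: P2@Q0 runs 1, rem=5, I/O yield, promote→Q0. Q0=[P2] Q1=[P1] Q2=[]
t=37-38: P2@Q0 runs 1, rem=4, I/O yield, promote→Q0. Q0=[P2] Q1=[P1] Q2=[]
t=38-39: P2@Q0 runs 1, rem=3, I/O yield, promote→Q0. Q0=[P2] Q1=[P1] Q2=[]
t=39-40: P2@Q0 runs 1, rem=2, I/O yield, promote→Q0. Q0=[P2] Q1=[P1] Q2=[]
t=40-41: P2@Q0 runs 1, rem=1, I/O yield, promote→Q0. Q0=[P2] Q1=[P1] Q2=[]
t=41-42: P2@Q0 runs 1, rem=0, completes. Q0=[] Q1=[P1] Q2=[]
t=42-46: P1@Q1 runs 4, rem=4, quantum used, demote→Q2. Q0=[] Q1=[] Q2=[P1]
t=46-50: P1@Q2 runs 4, rem=0, completes. Q0=[] Q1=[] Q2=[]

Answer: P3,P4,P2,P1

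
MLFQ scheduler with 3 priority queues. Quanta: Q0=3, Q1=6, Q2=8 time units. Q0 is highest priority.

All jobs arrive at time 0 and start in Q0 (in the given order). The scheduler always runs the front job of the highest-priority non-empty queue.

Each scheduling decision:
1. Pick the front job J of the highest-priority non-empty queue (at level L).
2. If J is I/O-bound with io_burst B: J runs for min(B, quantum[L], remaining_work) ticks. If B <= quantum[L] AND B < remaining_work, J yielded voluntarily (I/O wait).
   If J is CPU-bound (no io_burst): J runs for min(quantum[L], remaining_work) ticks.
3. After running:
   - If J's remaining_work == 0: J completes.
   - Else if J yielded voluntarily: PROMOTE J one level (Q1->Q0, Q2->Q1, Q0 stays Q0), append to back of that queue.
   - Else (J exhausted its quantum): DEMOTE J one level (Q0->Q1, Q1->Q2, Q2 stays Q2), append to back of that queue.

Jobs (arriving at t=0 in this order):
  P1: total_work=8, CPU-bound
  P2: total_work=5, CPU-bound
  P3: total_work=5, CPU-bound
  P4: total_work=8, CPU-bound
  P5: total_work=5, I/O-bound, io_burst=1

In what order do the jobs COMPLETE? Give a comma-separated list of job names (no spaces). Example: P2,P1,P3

t=0-3: P1@Q0 runs 3, rem=5, quantum used, demote→Q1. Q0=[P2,P3,P4,P5] Q1=[P1] Q2=[]
t=3-6: P2@Q0 runs 3, rem=2, quantum used, demote→Q1. Q0=[P3,P4,P5] Q1=[P1,P2] Q2=[]
t=6-9: P3@Q0 runs 3, rem=2, quantum used, demote→Q1. Q0=[P4,P5] Q1=[P1,P2,P3] Q2=[]
t=9-12: P4@Q0 runs 3, rem=5, quantum used, demote→Q1. Q0=[P5] Q1=[P1,P2,P3,P4] Q2=[]
t=12-13: P5@Q0 runs 1, rem=4, I/O yield, promote→Q0. Q0=[P5] Q1=[P1,P2,P3,P4] Q2=[]
t=13-14: P5@Q0 runs 1, rem=3, I/O yield, promote→Q0. Q0=[P5] Q1=[P1,P2,P3,P4] Q2=[]
t=14-15: P5@Q0 runs 1, rem=2, I/O yield, promote→Q0. Q0=[P5] Q1=[P1,P2,P3,P4] Q2=[]
t=15-16: P5@Q0 runs 1, rem=1, I/O yield, promote→Q0. Q0=[P5] Q1=[P1,P2,P3,P4] Q2=[]
t=16-17: P5@Q0 runs 1, rem=0, completes. Q0=[] Q1=[P1,P2,P3,P4] Q2=[]
t=17-22: P1@Q1 runs 5, rem=0, completes. Q0=[] Q1=[P2,P3,P4] Q2=[]
t=22-24: P2@Q1 runs 2, rem=0, completes. Q0=[] Q1=[P3,P4] Q2=[]
t=24-26: P3@Q1 runs 2, rem=0, completes. Q0=[] Q1=[P4] Q2=[]
t=26-31: P4@Q1 runs 5, rem=0, completes. Q0=[] Q1=[] Q2=[]

Answer: P5,P1,P2,P3,P4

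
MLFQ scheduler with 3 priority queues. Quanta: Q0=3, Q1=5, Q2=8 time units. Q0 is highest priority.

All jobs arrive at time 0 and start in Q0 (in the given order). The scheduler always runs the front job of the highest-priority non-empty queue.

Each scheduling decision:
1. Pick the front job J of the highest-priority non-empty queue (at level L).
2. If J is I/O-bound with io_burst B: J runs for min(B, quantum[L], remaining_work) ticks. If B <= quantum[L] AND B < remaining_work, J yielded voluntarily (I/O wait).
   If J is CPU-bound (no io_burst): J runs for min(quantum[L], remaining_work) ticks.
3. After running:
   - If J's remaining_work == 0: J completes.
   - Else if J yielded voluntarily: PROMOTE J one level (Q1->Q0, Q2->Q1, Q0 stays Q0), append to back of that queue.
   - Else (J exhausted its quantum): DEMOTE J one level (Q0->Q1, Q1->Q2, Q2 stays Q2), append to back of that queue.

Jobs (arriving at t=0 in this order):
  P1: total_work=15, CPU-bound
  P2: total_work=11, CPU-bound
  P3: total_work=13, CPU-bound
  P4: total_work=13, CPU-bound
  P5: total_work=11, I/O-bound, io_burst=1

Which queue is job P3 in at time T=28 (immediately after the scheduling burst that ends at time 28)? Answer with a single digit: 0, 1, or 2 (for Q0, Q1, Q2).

Answer: 1

Derivation:
t=0-3: P1@Q0 runs 3, rem=12, quantum used, demote→Q1. Q0=[P2,P3,P4,P5] Q1=[P1] Q2=[]
t=3-6: P2@Q0 runs 3, rem=8, quantum used, demote→Q1. Q0=[P3,P4,P5] Q1=[P1,P2] Q2=[]
t=6-9: P3@Q0 runs 3, rem=10, quantum used, demote→Q1. Q0=[P4,P5] Q1=[P1,P2,P3] Q2=[]
t=9-12: P4@Q0 runs 3, rem=10, quantum used, demote→Q1. Q0=[P5] Q1=[P1,P2,P3,P4] Q2=[]
t=12-13: P5@Q0 runs 1, rem=10, I/O yield, promote→Q0. Q0=[P5] Q1=[P1,P2,P3,P4] Q2=[]
t=13-14: P5@Q0 runs 1, rem=9, I/O yield, promote→Q0. Q0=[P5] Q1=[P1,P2,P3,P4] Q2=[]
t=14-15: P5@Q0 runs 1, rem=8, I/O yield, promote→Q0. Q0=[P5] Q1=[P1,P2,P3,P4] Q2=[]
t=15-16: P5@Q0 runs 1, rem=7, I/O yield, promote→Q0. Q0=[P5] Q1=[P1,P2,P3,P4] Q2=[]
t=16-17: P5@Q0 runs 1, rem=6, I/O yield, promote→Q0. Q0=[P5] Q1=[P1,P2,P3,P4] Q2=[]
t=17-18: P5@Q0 runs 1, rem=5, I/O yield, promote→Q0. Q0=[P5] Q1=[P1,P2,P3,P4] Q2=[]
t=18-19: P5@Q0 runs 1, rem=4, I/O yield, promote→Q0. Q0=[P5] Q1=[P1,P2,P3,P4] Q2=[]
t=19-20: P5@Q0 runs 1, rem=3, I/O yield, promote→Q0. Q0=[P5] Q1=[P1,P2,P3,P4] Q2=[]
t=20-21: P5@Q0 runs 1, rem=2, I/O yield, promote→Q0. Q0=[P5] Q1=[P1,P2,P3,P4] Q2=[]
t=21-22: P5@Q0 runs 1, rem=1, I/O yield, promote→Q0. Q0=[P5] Q1=[P1,P2,P3,P4] Q2=[]
t=22-23: P5@Q0 runs 1, rem=0, completes. Q0=[] Q1=[P1,P2,P3,P4] Q2=[]
t=23-28: P1@Q1 runs 5, rem=7, quantum used, demote→Q2. Q0=[] Q1=[P2,P3,P4] Q2=[P1]
t=28-33: P2@Q1 runs 5, rem=3, quantum used, demote→Q2. Q0=[] Q1=[P3,P4] Q2=[P1,P2]
t=33-38: P3@Q1 runs 5, rem=5, quantum used, demote→Q2. Q0=[] Q1=[P4] Q2=[P1,P2,P3]
t=38-43: P4@Q1 runs 5, rem=5, quantum used, demote→Q2. Q0=[] Q1=[] Q2=[P1,P2,P3,P4]
t=43-50: P1@Q2 runs 7, rem=0, completes. Q0=[] Q1=[] Q2=[P2,P3,P4]
t=50-53: P2@Q2 runs 3, rem=0, completes. Q0=[] Q1=[] Q2=[P3,P4]
t=53-58: P3@Q2 runs 5, rem=0, completes. Q0=[] Q1=[] Q2=[P4]
t=58-63: P4@Q2 runs 5, rem=0, completes. Q0=[] Q1=[] Q2=[]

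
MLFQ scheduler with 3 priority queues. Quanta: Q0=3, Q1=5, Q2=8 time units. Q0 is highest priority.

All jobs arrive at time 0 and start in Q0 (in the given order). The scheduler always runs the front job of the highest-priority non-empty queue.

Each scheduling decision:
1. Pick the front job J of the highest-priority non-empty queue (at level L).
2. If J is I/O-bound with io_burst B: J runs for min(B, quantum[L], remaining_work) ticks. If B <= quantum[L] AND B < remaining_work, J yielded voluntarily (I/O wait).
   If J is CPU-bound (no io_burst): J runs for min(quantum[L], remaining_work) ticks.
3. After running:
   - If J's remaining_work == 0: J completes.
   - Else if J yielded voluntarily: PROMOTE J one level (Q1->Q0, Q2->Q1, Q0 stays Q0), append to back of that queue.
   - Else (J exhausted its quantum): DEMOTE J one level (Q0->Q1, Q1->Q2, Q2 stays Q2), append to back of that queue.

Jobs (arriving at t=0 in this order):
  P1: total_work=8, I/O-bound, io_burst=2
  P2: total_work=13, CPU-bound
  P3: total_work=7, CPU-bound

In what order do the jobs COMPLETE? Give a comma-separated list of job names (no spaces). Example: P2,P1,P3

t=0-2: P1@Q0 runs 2, rem=6, I/O yield, promote→Q0. Q0=[P2,P3,P1] Q1=[] Q2=[]
t=2-5: P2@Q0 runs 3, rem=10, quantum used, demote→Q1. Q0=[P3,P1] Q1=[P2] Q2=[]
t=5-8: P3@Q0 runs 3, rem=4, quantum used, demote→Q1. Q0=[P1] Q1=[P2,P3] Q2=[]
t=8-10: P1@Q0 runs 2, rem=4, I/O yield, promote→Q0. Q0=[P1] Q1=[P2,P3] Q2=[]
t=10-12: P1@Q0 runs 2, rem=2, I/O yield, promote→Q0. Q0=[P1] Q1=[P2,P3] Q2=[]
t=12-14: P1@Q0 runs 2, rem=0, completes. Q0=[] Q1=[P2,P3] Q2=[]
t=14-19: P2@Q1 runs 5, rem=5, quantum used, demote→Q2. Q0=[] Q1=[P3] Q2=[P2]
t=19-23: P3@Q1 runs 4, rem=0, completes. Q0=[] Q1=[] Q2=[P2]
t=23-28: P2@Q2 runs 5, rem=0, completes. Q0=[] Q1=[] Q2=[]

Answer: P1,P3,P2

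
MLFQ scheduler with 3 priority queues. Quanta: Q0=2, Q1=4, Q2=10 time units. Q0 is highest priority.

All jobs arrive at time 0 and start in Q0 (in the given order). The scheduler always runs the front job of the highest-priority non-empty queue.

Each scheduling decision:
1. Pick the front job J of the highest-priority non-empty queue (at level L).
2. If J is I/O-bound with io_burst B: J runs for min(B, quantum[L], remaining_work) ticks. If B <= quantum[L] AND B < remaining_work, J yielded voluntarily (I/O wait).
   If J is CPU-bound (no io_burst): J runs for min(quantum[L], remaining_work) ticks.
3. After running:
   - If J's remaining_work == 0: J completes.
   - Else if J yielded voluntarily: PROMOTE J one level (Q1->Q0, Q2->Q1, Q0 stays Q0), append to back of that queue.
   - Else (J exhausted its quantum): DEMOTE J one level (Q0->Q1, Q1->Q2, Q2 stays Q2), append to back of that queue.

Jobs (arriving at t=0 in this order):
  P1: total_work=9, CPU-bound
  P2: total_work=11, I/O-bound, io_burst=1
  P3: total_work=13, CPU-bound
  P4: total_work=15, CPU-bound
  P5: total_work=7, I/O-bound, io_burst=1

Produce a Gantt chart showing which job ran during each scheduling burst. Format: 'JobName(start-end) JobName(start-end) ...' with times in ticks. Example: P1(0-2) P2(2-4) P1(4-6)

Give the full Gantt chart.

Answer: P1(0-2) P2(2-3) P3(3-5) P4(5-7) P5(7-8) P2(8-9) P5(9-10) P2(10-11) P5(11-12) P2(12-13) P5(13-14) P2(14-15) P5(15-16) P2(16-17) P5(17-18) P2(18-19) P5(19-20) P2(20-21) P2(21-22) P2(22-23) P2(23-24) P1(24-28) P3(28-32) P4(32-36) P1(36-39) P3(39-46) P4(46-55)

Derivation:
t=0-2: P1@Q0 runs 2, rem=7, quantum used, demote→Q1. Q0=[P2,P3,P4,P5] Q1=[P1] Q2=[]
t=2-3: P2@Q0 runs 1, rem=10, I/O yield, promote→Q0. Q0=[P3,P4,P5,P2] Q1=[P1] Q2=[]
t=3-5: P3@Q0 runs 2, rem=11, quantum used, demote→Q1. Q0=[P4,P5,P2] Q1=[P1,P3] Q2=[]
t=5-7: P4@Q0 runs 2, rem=13, quantum used, demote→Q1. Q0=[P5,P2] Q1=[P1,P3,P4] Q2=[]
t=7-8: P5@Q0 runs 1, rem=6, I/O yield, promote→Q0. Q0=[P2,P5] Q1=[P1,P3,P4] Q2=[]
t=8-9: P2@Q0 runs 1, rem=9, I/O yield, promote→Q0. Q0=[P5,P2] Q1=[P1,P3,P4] Q2=[]
t=9-10: P5@Q0 runs 1, rem=5, I/O yield, promote→Q0. Q0=[P2,P5] Q1=[P1,P3,P4] Q2=[]
t=10-11: P2@Q0 runs 1, rem=8, I/O yield, promote→Q0. Q0=[P5,P2] Q1=[P1,P3,P4] Q2=[]
t=11-12: P5@Q0 runs 1, rem=4, I/O yield, promote→Q0. Q0=[P2,P5] Q1=[P1,P3,P4] Q2=[]
t=12-13: P2@Q0 runs 1, rem=7, I/O yield, promote→Q0. Q0=[P5,P2] Q1=[P1,P3,P4] Q2=[]
t=13-14: P5@Q0 runs 1, rem=3, I/O yield, promote→Q0. Q0=[P2,P5] Q1=[P1,P3,P4] Q2=[]
t=14-15: P2@Q0 runs 1, rem=6, I/O yield, promote→Q0. Q0=[P5,P2] Q1=[P1,P3,P4] Q2=[]
t=15-16: P5@Q0 runs 1, rem=2, I/O yield, promote→Q0. Q0=[P2,P5] Q1=[P1,P3,P4] Q2=[]
t=16-17: P2@Q0 runs 1, rem=5, I/O yield, promote→Q0. Q0=[P5,P2] Q1=[P1,P3,P4] Q2=[]
t=17-18: P5@Q0 runs 1, rem=1, I/O yield, promote→Q0. Q0=[P2,P5] Q1=[P1,P3,P4] Q2=[]
t=18-19: P2@Q0 runs 1, rem=4, I/O yield, promote→Q0. Q0=[P5,P2] Q1=[P1,P3,P4] Q2=[]
t=19-20: P5@Q0 runs 1, rem=0, completes. Q0=[P2] Q1=[P1,P3,P4] Q2=[]
t=20-21: P2@Q0 runs 1, rem=3, I/O yield, promote→Q0. Q0=[P2] Q1=[P1,P3,P4] Q2=[]
t=21-22: P2@Q0 runs 1, rem=2, I/O yield, promote→Q0. Q0=[P2] Q1=[P1,P3,P4] Q2=[]
t=22-23: P2@Q0 runs 1, rem=1, I/O yield, promote→Q0. Q0=[P2] Q1=[P1,P3,P4] Q2=[]
t=23-24: P2@Q0 runs 1, rem=0, completes. Q0=[] Q1=[P1,P3,P4] Q2=[]
t=24-28: P1@Q1 runs 4, rem=3, quantum used, demote→Q2. Q0=[] Q1=[P3,P4] Q2=[P1]
t=28-32: P3@Q1 runs 4, rem=7, quantum used, demote→Q2. Q0=[] Q1=[P4] Q2=[P1,P3]
t=32-36: P4@Q1 runs 4, rem=9, quantum used, demote→Q2. Q0=[] Q1=[] Q2=[P1,P3,P4]
t=36-39: P1@Q2 runs 3, rem=0, completes. Q0=[] Q1=[] Q2=[P3,P4]
t=39-46: P3@Q2 runs 7, rem=0, completes. Q0=[] Q1=[] Q2=[P4]
t=46-55: P4@Q2 runs 9, rem=0, completes. Q0=[] Q1=[] Q2=[]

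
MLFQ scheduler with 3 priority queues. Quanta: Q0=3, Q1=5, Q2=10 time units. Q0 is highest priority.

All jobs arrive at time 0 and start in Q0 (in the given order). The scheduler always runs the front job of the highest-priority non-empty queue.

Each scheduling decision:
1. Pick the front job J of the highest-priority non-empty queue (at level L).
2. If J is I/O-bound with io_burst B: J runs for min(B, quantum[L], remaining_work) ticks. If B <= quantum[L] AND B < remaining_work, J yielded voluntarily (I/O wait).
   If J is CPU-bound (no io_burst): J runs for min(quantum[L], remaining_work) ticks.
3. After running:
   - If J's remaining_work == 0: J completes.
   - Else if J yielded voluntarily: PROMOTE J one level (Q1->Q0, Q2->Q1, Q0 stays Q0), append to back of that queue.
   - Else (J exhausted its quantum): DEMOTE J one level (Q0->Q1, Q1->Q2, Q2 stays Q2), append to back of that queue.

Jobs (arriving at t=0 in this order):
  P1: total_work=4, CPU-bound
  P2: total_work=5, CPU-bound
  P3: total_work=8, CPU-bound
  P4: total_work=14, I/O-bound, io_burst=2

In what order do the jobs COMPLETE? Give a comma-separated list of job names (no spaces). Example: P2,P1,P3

Answer: P4,P1,P2,P3

Derivation:
t=0-3: P1@Q0 runs 3, rem=1, quantum used, demote→Q1. Q0=[P2,P3,P4] Q1=[P1] Q2=[]
t=3-6: P2@Q0 runs 3, rem=2, quantum used, demote→Q1. Q0=[P3,P4] Q1=[P1,P2] Q2=[]
t=6-9: P3@Q0 runs 3, rem=5, quantum used, demote→Q1. Q0=[P4] Q1=[P1,P2,P3] Q2=[]
t=9-11: P4@Q0 runs 2, rem=12, I/O yield, promote→Q0. Q0=[P4] Q1=[P1,P2,P3] Q2=[]
t=11-13: P4@Q0 runs 2, rem=10, I/O yield, promote→Q0. Q0=[P4] Q1=[P1,P2,P3] Q2=[]
t=13-15: P4@Q0 runs 2, rem=8, I/O yield, promote→Q0. Q0=[P4] Q1=[P1,P2,P3] Q2=[]
t=15-17: P4@Q0 runs 2, rem=6, I/O yield, promote→Q0. Q0=[P4] Q1=[P1,P2,P3] Q2=[]
t=17-19: P4@Q0 runs 2, rem=4, I/O yield, promote→Q0. Q0=[P4] Q1=[P1,P2,P3] Q2=[]
t=19-21: P4@Q0 runs 2, rem=2, I/O yield, promote→Q0. Q0=[P4] Q1=[P1,P2,P3] Q2=[]
t=21-23: P4@Q0 runs 2, rem=0, completes. Q0=[] Q1=[P1,P2,P3] Q2=[]
t=23-24: P1@Q1 runs 1, rem=0, completes. Q0=[] Q1=[P2,P3] Q2=[]
t=24-26: P2@Q1 runs 2, rem=0, completes. Q0=[] Q1=[P3] Q2=[]
t=26-31: P3@Q1 runs 5, rem=0, completes. Q0=[] Q1=[] Q2=[]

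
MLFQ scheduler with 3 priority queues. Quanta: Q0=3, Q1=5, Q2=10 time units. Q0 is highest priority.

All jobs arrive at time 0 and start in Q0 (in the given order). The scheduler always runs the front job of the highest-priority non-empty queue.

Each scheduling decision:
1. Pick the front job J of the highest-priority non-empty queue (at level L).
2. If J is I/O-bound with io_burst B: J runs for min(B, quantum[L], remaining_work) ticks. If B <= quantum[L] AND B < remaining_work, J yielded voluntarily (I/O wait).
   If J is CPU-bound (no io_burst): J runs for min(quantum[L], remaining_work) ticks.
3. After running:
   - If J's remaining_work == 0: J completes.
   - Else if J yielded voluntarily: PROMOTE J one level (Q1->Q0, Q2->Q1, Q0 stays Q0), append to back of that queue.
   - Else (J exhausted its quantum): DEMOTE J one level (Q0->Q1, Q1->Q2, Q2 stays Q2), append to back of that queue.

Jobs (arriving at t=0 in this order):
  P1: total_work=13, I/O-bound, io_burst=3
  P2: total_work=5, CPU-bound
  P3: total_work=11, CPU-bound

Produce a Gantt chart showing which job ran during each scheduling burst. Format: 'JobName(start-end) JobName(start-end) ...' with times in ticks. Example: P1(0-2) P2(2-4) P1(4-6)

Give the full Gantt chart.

t=0-3: P1@Q0 runs 3, rem=10, I/O yield, promote→Q0. Q0=[P2,P3,P1] Q1=[] Q2=[]
t=3-6: P2@Q0 runs 3, rem=2, quantum used, demote→Q1. Q0=[P3,P1] Q1=[P2] Q2=[]
t=6-9: P3@Q0 runs 3, rem=8, quantum used, demote→Q1. Q0=[P1] Q1=[P2,P3] Q2=[]
t=9-12: P1@Q0 runs 3, rem=7, I/O yield, promote→Q0. Q0=[P1] Q1=[P2,P3] Q2=[]
t=12-15: P1@Q0 runs 3, rem=4, I/O yield, promote→Q0. Q0=[P1] Q1=[P2,P3] Q2=[]
t=15-18: P1@Q0 runs 3, rem=1, I/O yield, promote→Q0. Q0=[P1] Q1=[P2,P3] Q2=[]
t=18-19: P1@Q0 runs 1, rem=0, completes. Q0=[] Q1=[P2,P3] Q2=[]
t=19-21: P2@Q1 runs 2, rem=0, completes. Q0=[] Q1=[P3] Q2=[]
t=21-26: P3@Q1 runs 5, rem=3, quantum used, demote→Q2. Q0=[] Q1=[] Q2=[P3]
t=26-29: P3@Q2 runs 3, rem=0, completes. Q0=[] Q1=[] Q2=[]

Answer: P1(0-3) P2(3-6) P3(6-9) P1(9-12) P1(12-15) P1(15-18) P1(18-19) P2(19-21) P3(21-26) P3(26-29)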